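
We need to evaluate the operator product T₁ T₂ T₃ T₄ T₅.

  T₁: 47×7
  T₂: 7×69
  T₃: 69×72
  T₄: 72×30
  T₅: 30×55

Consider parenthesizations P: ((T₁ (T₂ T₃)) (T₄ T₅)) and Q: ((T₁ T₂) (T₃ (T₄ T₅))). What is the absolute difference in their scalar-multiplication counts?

Order P = ((T₁ (T₂ T₃)) (T₄ T₅)): (T₂ T₃): 7×69 by 69×72 → 7×72, cost 7·69·72 = 34776; (T₁ (T₂ T₃)): 47×7 by 7×72 → 47×72, cost 47·7·72 = 23688; cumulative 58464; (T₄ T₅): 72×30 by 30×55 → 72×55, cost 72·30·55 = 118800; ((T₁ (T₂ T₃)) (T₄ T₅)): 47×72 by 72×55 → 47×55, cost 47·72·55 = 186120; cumulative 363384. Total 363384.
Order Q = ((T₁ T₂) (T₃ (T₄ T₅))): (T₁ T₂): 47×7 by 7×69 → 47×69, cost 47·7·69 = 22701; (T₄ T₅): 72×30 by 30×55 → 72×55, cost 72·30·55 = 118800; (T₃ (T₄ T₅)): 69×72 by 72×55 → 69×55, cost 69·72·55 = 273240; cumulative 392040; ((T₁ T₂) (T₃ (T₄ T₅))): 47×69 by 69×55 → 47×55, cost 47·69·55 = 178365; cumulative 593106. Total 593106.
Difference: |363384 − 593106| = 229722.

229722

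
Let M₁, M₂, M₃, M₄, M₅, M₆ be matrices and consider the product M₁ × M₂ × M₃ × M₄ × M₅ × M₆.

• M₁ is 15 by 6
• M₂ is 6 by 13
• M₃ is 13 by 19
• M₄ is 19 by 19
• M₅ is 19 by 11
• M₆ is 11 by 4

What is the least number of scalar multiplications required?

3940

Adjacent pairs: M₁M₂ = 15·6·13 = 1170; M₂M₃ = 6·13·19 = 1482; M₃M₄ = 13·19·19 = 4693; M₄M₅ = 19·19·11 = 3971; M₅M₆ = 19·11·4 = 836.
Length 3: M₁..M₃: k=1: 0+1482+15·6·19=3192; k=2: 1170+0+15·13·19=4875 → min 3192 | M₂..M₄: k=2: 0+4693+6·13·19=6175; k=3: 1482+0+6·19·19=3648 → min 3648 | M₃..M₅: k=3: 0+3971+13·19·11=6688; k=4: 4693+0+13·19·11=7410 → min 6688 | M₄..M₆: k=4: 0+836+19·19·4=2280; k=5: 3971+0+19·11·4=4807 → min 2280.
Length 4: M₁..M₄: k=1: 0+3648+15·6·19=5358; k=2: 1170+4693+15·13·19=9568; k=3: 3192+0+15·19·19=8607 → min 5358 | M₂..M₅: k=2: 0+6688+6·13·11=7546; k=3: 1482+3971+6·19·11=6707; k=4: 3648+0+6·19·11=4902 → min 4902 | M₃..M₆: k=3: 0+2280+13·19·4=3268; k=4: 4693+836+13·19·4=6517; k=5: 6688+0+13·11·4=7260 → min 3268.
Length 5: M₁..M₅: k=1: 0+4902+15·6·11=5892; k=2: 1170+6688+15·13·11=10003; k=3: 3192+3971+15·19·11=10298; k=4: 5358+0+15·19·11=8493 → min 5892 | M₂..M₆: k=2: 0+3268+6·13·4=3580; k=3: 1482+2280+6·19·4=4218; k=4: 3648+836+6·19·4=4940; k=5: 4902+0+6·11·4=5166 → min 3580.
Length 6: M₁..M₆: k=1: 0+3580+15·6·4=3940; k=2: 1170+3268+15·13·4=5218; k=3: 3192+2280+15·19·4=6612; k=4: 5358+836+15·19·4=7334; k=5: 5892+0+15·11·4=6552 → min 3940.
Optimal order: (M₁ × (M₂ × (M₃ × (M₄ × (M₅ × M₆))))) with cost 3940.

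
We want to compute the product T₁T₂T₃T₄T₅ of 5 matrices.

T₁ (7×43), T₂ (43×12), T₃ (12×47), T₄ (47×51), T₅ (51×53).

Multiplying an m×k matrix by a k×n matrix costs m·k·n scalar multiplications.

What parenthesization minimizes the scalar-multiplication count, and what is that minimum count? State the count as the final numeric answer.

Adjacent pairs: T₁T₂ = 7·43·12 = 3612; T₂T₃ = 43·12·47 = 24252; T₃T₄ = 12·47·51 = 28764; T₄T₅ = 47·51·53 = 127041.
Length 3: T₁..T₃: k=1: 0+24252+7·43·47=38399; k=2: 3612+0+7·12·47=7560 → min 7560 | T₂..T₄: k=2: 0+28764+43·12·51=55080; k=3: 24252+0+43·47·51=127323 → min 55080 | T₃..T₅: k=3: 0+127041+12·47·53=156933; k=4: 28764+0+12·51·53=61200 → min 61200.
Length 4: T₁..T₄: k=1: 0+55080+7·43·51=70431; k=2: 3612+28764+7·12·51=36660; k=3: 7560+0+7·47·51=24339 → min 24339 | T₂..T₅: k=2: 0+61200+43·12·53=88548; k=3: 24252+127041+43·47·53=258406; k=4: 55080+0+43·51·53=171309 → min 88548.
Length 5: T₁..T₅: k=1: 0+88548+7·43·53=104501; k=2: 3612+61200+7·12·53=69264; k=3: 7560+127041+7·47·53=152038; k=4: 24339+0+7·51·53=43260 → min 43260.
Optimal parenthesization: ((((T₁T₂)T₃)T₄)T₅) with cost 43260.

43260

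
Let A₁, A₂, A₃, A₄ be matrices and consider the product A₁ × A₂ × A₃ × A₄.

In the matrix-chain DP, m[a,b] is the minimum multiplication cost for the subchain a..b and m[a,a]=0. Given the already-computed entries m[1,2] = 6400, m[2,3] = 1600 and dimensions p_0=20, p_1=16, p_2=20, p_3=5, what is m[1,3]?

m[1,3] = min over k∈[1,2] of m[1,k]+m[k+1,3]+p_{0}·p_k·p_{3}.
k=1: 0 + 1600 + 20·16·5 = 3200; k=2: 6400 + 0 + 20·20·5 = 8400.
Minimum: 3200 at k=1.

3200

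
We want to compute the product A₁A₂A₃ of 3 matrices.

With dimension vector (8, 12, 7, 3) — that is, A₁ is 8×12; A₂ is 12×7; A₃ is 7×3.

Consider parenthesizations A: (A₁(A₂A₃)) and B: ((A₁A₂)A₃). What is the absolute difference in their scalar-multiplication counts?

Order A = (A₁(A₂A₃)): (A₂A₃): 12×7 by 7×3 → 12×3, cost 12·7·3 = 252; (A₁(A₂A₃)): 8×12 by 12×3 → 8×3, cost 8·12·3 = 288; cumulative 540. Total 540.
Order B = ((A₁A₂)A₃): (A₁A₂): 8×12 by 12×7 → 8×7, cost 8·12·7 = 672; ((A₁A₂)A₃): 8×7 by 7×3 → 8×3, cost 8·7·3 = 168; cumulative 840. Total 840.
Difference: |540 − 840| = 300.

300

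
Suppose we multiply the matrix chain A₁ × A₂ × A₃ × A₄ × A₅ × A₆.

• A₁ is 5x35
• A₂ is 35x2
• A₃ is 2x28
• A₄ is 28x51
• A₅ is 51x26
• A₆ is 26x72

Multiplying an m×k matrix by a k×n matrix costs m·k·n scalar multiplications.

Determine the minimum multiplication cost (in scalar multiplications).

Adjacent pairs: A₁A₂ = 5·35·2 = 350; A₂A₃ = 35·2·28 = 1960; A₃A₄ = 2·28·51 = 2856; A₄A₅ = 28·51·26 = 37128; A₅A₆ = 51·26·72 = 95472.
Length 3: A₁..A₃: k=1: 0+1960+5·35·28=6860; k=2: 350+0+5·2·28=630 → min 630 | A₂..A₄: k=2: 0+2856+35·2·51=6426; k=3: 1960+0+35·28·51=51940 → min 6426 | A₃..A₅: k=3: 0+37128+2·28·26=38584; k=4: 2856+0+2·51·26=5508 → min 5508 | A₄..A₆: k=4: 0+95472+28·51·72=198288; k=5: 37128+0+28·26·72=89544 → min 89544.
Length 4: A₁..A₄: k=1: 0+6426+5·35·51=15351; k=2: 350+2856+5·2·51=3716; k=3: 630+0+5·28·51=7770 → min 3716 | A₂..A₅: k=2: 0+5508+35·2·26=7328; k=3: 1960+37128+35·28·26=64568; k=4: 6426+0+35·51·26=52836 → min 7328 | A₃..A₆: k=3: 0+89544+2·28·72=93576; k=4: 2856+95472+2·51·72=105672; k=5: 5508+0+2·26·72=9252 → min 9252.
Length 5: A₁..A₅: k=1: 0+7328+5·35·26=11878; k=2: 350+5508+5·2·26=6118; k=3: 630+37128+5·28·26=41398; k=4: 3716+0+5·51·26=10346 → min 6118 | A₂..A₆: k=2: 0+9252+35·2·72=14292; k=3: 1960+89544+35·28·72=162064; k=4: 6426+95472+35·51·72=230418; k=5: 7328+0+35·26·72=72848 → min 14292.
Length 6: A₁..A₆: k=1: 0+14292+5·35·72=26892; k=2: 350+9252+5·2·72=10322; k=3: 630+89544+5·28·72=100254; k=4: 3716+95472+5·51·72=117548; k=5: 6118+0+5·26·72=15478 → min 10322.
Optimal order: ((A₁ × A₂) × (((A₃ × A₄) × A₅) × A₆)) with cost 10322.

10322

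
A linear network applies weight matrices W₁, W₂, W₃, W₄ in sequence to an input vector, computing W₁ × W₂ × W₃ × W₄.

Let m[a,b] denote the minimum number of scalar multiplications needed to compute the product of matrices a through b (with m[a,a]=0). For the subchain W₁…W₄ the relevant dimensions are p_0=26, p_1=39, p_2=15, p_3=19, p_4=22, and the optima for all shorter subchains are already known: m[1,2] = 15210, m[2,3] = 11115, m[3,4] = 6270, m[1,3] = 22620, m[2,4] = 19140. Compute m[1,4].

30060

m[1,4] = min over k∈[1,3] of m[1,k]+m[k+1,4]+p_{0}·p_k·p_{4}.
k=1: 0 + 19140 + 26·39·22 = 41448; k=2: 15210 + 6270 + 26·15·22 = 30060; k=3: 22620 + 0 + 26·19·22 = 33488.
Minimum: 30060 at k=2.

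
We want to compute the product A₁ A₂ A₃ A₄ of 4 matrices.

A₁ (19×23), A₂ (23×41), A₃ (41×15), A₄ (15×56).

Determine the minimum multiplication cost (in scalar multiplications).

Adjacent pairs: A₁A₂ = 19·23·41 = 17917; A₂A₃ = 23·41·15 = 14145; A₃A₄ = 41·15·56 = 34440.
Length 3: A₁..A₃: k=1: 0+14145+19·23·15=20700; k=2: 17917+0+19·41·15=29602 → min 20700 | A₂..A₄: k=2: 0+34440+23·41·56=87248; k=3: 14145+0+23·15·56=33465 → min 33465.
Length 4: A₁..A₄: k=1: 0+33465+19·23·56=57937; k=2: 17917+34440+19·41·56=95981; k=3: 20700+0+19·15·56=36660 → min 36660.
Optimal order: ((A₁ (A₂ A₃)) A₄) with cost 36660.

36660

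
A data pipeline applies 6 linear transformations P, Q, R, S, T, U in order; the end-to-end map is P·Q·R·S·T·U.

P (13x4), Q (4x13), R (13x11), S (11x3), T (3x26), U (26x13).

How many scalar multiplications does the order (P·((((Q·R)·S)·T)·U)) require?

3044

(Q·R): 4×13 by 13×11 → 4×11, cost 4·13·11 = 572
((Q·R)·S): 4×11 by 11×3 → 4×3, cost 4·11·3 = 132; cumulative 704
(((Q·R)·S)·T): 4×3 by 3×26 → 4×26, cost 4·3·26 = 312; cumulative 1016
((((Q·R)·S)·T)·U): 4×26 by 26×13 → 4×13, cost 4·26·13 = 1352; cumulative 2368
(P·((((Q·R)·S)·T)·U)): 13×4 by 4×13 → 13×13, cost 13·4·13 = 676; cumulative 3044
Total: 3044 scalar multiplications.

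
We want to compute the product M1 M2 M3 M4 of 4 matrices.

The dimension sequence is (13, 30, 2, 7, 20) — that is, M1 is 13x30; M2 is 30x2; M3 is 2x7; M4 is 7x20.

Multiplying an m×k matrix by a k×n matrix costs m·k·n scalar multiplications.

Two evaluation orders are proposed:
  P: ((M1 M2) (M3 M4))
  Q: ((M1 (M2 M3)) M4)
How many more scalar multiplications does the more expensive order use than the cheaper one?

Order P = ((M1 M2) (M3 M4)): (M1 M2): 13×30 by 30×2 → 13×2, cost 13·30·2 = 780; (M3 M4): 2×7 by 7×20 → 2×20, cost 2·7·20 = 280; ((M1 M2) (M3 M4)): 13×2 by 2×20 → 13×20, cost 13·2·20 = 520; cumulative 1580. Total 1580.
Order Q = ((M1 (M2 M3)) M4): (M2 M3): 30×2 by 2×7 → 30×7, cost 30·2·7 = 420; (M1 (M2 M3)): 13×30 by 30×7 → 13×7, cost 13·30·7 = 2730; cumulative 3150; ((M1 (M2 M3)) M4): 13×7 by 7×20 → 13×20, cost 13·7·20 = 1820; cumulative 4970. Total 4970.
Difference: |1580 − 4970| = 3390.

3390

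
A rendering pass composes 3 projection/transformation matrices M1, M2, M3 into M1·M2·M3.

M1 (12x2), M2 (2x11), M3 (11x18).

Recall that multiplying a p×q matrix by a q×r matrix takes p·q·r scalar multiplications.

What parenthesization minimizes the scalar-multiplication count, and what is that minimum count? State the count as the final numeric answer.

(M1·(M2·M3)): cost 828.
((M1·M2)·M3): cost 2640.
Optimal: (M1·(M2·M3)) with cost 828.

828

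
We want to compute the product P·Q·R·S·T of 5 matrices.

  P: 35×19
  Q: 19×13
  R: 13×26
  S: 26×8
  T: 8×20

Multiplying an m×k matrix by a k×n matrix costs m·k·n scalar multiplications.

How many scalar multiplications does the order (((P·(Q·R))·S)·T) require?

(Q·R): 19×13 by 13×26 → 19×26, cost 19·13·26 = 6422
(P·(Q·R)): 35×19 by 19×26 → 35×26, cost 35·19·26 = 17290; cumulative 23712
((P·(Q·R))·S): 35×26 by 26×8 → 35×8, cost 35·26·8 = 7280; cumulative 30992
(((P·(Q·R))·S)·T): 35×8 by 8×20 → 35×20, cost 35·8·20 = 5600; cumulative 36592
Total: 36592 scalar multiplications.

36592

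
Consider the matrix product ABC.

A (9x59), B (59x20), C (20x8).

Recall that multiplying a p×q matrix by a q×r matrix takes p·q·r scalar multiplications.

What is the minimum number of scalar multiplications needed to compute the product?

Order (A(BC)): (BC): 59×20 by 20×8 → 59×8, cost 59·20·8 = 9440; (A(BC)): 9×59 by 59×8 → 9×8, cost 9·59·8 = 4248; cumulative 13688. Total 13688.
Order ((AB)C): (AB): 9×59 by 59×20 → 9×20, cost 9·59·20 = 10620; ((AB)C): 9×20 by 20×8 → 9×8, cost 9·20·8 = 1440; cumulative 12060. Total 12060.
Minimum: 12060.

12060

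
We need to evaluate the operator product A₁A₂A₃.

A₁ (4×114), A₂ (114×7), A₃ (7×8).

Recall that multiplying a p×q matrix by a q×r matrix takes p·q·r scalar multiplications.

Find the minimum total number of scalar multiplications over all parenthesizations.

Order (A₁(A₂A₃)): (A₂A₃): 114×7 by 7×8 → 114×8, cost 114·7·8 = 6384; (A₁(A₂A₃)): 4×114 by 114×8 → 4×8, cost 4·114·8 = 3648; cumulative 10032. Total 10032.
Order ((A₁A₂)A₃): (A₁A₂): 4×114 by 114×7 → 4×7, cost 4·114·7 = 3192; ((A₁A₂)A₃): 4×7 by 7×8 → 4×8, cost 4·7·8 = 224; cumulative 3416. Total 3416.
Minimum: 3416.

3416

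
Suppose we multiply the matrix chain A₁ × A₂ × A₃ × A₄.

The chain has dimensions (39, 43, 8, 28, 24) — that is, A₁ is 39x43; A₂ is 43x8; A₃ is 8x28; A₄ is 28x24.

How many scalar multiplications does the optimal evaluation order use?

Adjacent pairs: A₁A₂ = 39·43·8 = 13416; A₂A₃ = 43·8·28 = 9632; A₃A₄ = 8·28·24 = 5376.
Length 3: A₁..A₃: k=1: 0+9632+39·43·28=56588; k=2: 13416+0+39·8·28=22152 → min 22152 | A₂..A₄: k=2: 0+5376+43·8·24=13632; k=3: 9632+0+43·28·24=38528 → min 13632.
Length 4: A₁..A₄: k=1: 0+13632+39·43·24=53880; k=2: 13416+5376+39·8·24=26280; k=3: 22152+0+39·28·24=48360 → min 26280.
Optimal order: ((A₁ × A₂) × (A₃ × A₄)) with cost 26280.

26280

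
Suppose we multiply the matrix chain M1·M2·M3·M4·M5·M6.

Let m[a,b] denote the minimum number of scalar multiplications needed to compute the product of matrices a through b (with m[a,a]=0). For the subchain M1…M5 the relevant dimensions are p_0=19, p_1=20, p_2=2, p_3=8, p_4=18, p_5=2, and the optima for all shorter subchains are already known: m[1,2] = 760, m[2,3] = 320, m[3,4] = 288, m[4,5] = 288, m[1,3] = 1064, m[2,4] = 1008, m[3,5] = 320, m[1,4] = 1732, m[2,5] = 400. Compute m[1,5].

m[1,5] = min over k∈[1,4] of m[1,k]+m[k+1,5]+p_{0}·p_k·p_{5}.
k=1: 0 + 400 + 19·20·2 = 1160; k=2: 760 + 320 + 19·2·2 = 1156; k=3: 1064 + 288 + 19·8·2 = 1656; k=4: 1732 + 0 + 19·18·2 = 2416.
Minimum: 1156 at k=2.

1156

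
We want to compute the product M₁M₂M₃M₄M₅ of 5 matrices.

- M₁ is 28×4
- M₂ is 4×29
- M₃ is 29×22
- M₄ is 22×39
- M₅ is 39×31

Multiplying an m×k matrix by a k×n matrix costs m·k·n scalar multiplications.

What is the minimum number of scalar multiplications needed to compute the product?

Adjacent pairs: M₁M₂ = 28·4·29 = 3248; M₂M₃ = 4·29·22 = 2552; M₃M₄ = 29·22·39 = 24882; M₄M₅ = 22·39·31 = 26598.
Length 3: M₁..M₃: k=1: 0+2552+28·4·22=5016; k=2: 3248+0+28·29·22=21112 → min 5016 | M₂..M₄: k=2: 0+24882+4·29·39=29406; k=3: 2552+0+4·22·39=5984 → min 5984 | M₃..M₅: k=3: 0+26598+29·22·31=46376; k=4: 24882+0+29·39·31=59943 → min 46376.
Length 4: M₁..M₄: k=1: 0+5984+28·4·39=10352; k=2: 3248+24882+28·29·39=59798; k=3: 5016+0+28·22·39=29040 → min 10352 | M₂..M₅: k=2: 0+46376+4·29·31=49972; k=3: 2552+26598+4·22·31=31878; k=4: 5984+0+4·39·31=10820 → min 10820.
Length 5: M₁..M₅: k=1: 0+10820+28·4·31=14292; k=2: 3248+46376+28·29·31=74796; k=3: 5016+26598+28·22·31=50710; k=4: 10352+0+28·39·31=44204 → min 14292.
Optimal order: (M₁(((M₂M₃)M₄)M₅)) with cost 14292.

14292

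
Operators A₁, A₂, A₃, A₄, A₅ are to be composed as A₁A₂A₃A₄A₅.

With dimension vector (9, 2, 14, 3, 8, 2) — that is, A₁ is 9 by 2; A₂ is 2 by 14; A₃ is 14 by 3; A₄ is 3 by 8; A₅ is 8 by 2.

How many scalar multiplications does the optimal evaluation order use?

180

Adjacent pairs: A₁A₂ = 9·2·14 = 252; A₂A₃ = 2·14·3 = 84; A₃A₄ = 14·3·8 = 336; A₄A₅ = 3·8·2 = 48.
Length 3: A₁..A₃: k=1: 0+84+9·2·3=138; k=2: 252+0+9·14·3=630 → min 138 | A₂..A₄: k=2: 0+336+2·14·8=560; k=3: 84+0+2·3·8=132 → min 132 | A₃..A₅: k=3: 0+48+14·3·2=132; k=4: 336+0+14·8·2=560 → min 132.
Length 4: A₁..A₄: k=1: 0+132+9·2·8=276; k=2: 252+336+9·14·8=1596; k=3: 138+0+9·3·8=354 → min 276 | A₂..A₅: k=2: 0+132+2·14·2=188; k=3: 84+48+2·3·2=144; k=4: 132+0+2·8·2=164 → min 144.
Length 5: A₁..A₅: k=1: 0+144+9·2·2=180; k=2: 252+132+9·14·2=636; k=3: 138+48+9·3·2=240; k=4: 276+0+9·8·2=420 → min 180.
Optimal order: (A₁((A₂A₃)(A₄A₅))) with cost 180.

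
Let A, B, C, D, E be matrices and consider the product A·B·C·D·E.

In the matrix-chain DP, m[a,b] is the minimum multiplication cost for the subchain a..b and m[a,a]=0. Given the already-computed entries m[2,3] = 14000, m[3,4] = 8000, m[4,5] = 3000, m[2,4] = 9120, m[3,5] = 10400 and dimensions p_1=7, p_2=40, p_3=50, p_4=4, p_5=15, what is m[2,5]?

m[2,5] = min over k∈[2,4] of m[2,k]+m[k+1,5]+p_{1}·p_k·p_{5}.
k=2: 0 + 10400 + 7·40·15 = 14600; k=3: 14000 + 3000 + 7·50·15 = 22250; k=4: 9120 + 0 + 7·4·15 = 9540.
Minimum: 9540 at k=4.

9540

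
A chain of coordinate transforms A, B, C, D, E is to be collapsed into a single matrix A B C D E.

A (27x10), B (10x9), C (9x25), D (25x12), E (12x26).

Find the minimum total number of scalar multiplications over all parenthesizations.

Adjacent pairs: AB = 27·10·9 = 2430; BC = 10·9·25 = 2250; CD = 9·25·12 = 2700; DE = 25·12·26 = 7800.
Length 3: A..C: k=1: 0+2250+27·10·25=9000; k=2: 2430+0+27·9·25=8505 → min 8505 | B..D: k=2: 0+2700+10·9·12=3780; k=3: 2250+0+10·25·12=5250 → min 3780 | C..E: k=3: 0+7800+9·25·26=13650; k=4: 2700+0+9·12·26=5508 → min 5508.
Length 4: A..D: k=1: 0+3780+27·10·12=7020; k=2: 2430+2700+27·9·12=8046; k=3: 8505+0+27·25·12=16605 → min 7020 | B..E: k=2: 0+5508+10·9·26=7848; k=3: 2250+7800+10·25·26=16550; k=4: 3780+0+10·12·26=6900 → min 6900.
Length 5: A..E: k=1: 0+6900+27·10·26=13920; k=2: 2430+5508+27·9·26=14256; k=3: 8505+7800+27·25·26=33855; k=4: 7020+0+27·12·26=15444 → min 13920.
Optimal order: (A ((B (C D)) E)) with cost 13920.

13920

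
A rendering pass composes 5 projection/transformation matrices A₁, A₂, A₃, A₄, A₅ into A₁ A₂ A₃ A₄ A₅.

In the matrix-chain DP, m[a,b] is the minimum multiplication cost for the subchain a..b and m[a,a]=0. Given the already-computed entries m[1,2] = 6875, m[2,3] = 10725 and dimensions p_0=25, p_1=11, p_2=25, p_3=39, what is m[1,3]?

21450

m[1,3] = min over k∈[1,2] of m[1,k]+m[k+1,3]+p_{0}·p_k·p_{3}.
k=1: 0 + 10725 + 25·11·39 = 21450; k=2: 6875 + 0 + 25·25·39 = 31250.
Minimum: 21450 at k=1.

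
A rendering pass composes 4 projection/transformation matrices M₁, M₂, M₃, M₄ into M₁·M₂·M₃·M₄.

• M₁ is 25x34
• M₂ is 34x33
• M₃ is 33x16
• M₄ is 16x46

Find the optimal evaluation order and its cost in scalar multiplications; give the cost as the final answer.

Adjacent pairs: M₁M₂ = 25·34·33 = 28050; M₂M₃ = 34·33·16 = 17952; M₃M₄ = 33·16·46 = 24288.
Length 3: M₁..M₃: k=1: 0+17952+25·34·16=31552; k=2: 28050+0+25·33·16=41250 → min 31552 | M₂..M₄: k=2: 0+24288+34·33·46=75900; k=3: 17952+0+34·16·46=42976 → min 42976.
Length 4: M₁..M₄: k=1: 0+42976+25·34·46=82076; k=2: 28050+24288+25·33·46=90288; k=3: 31552+0+25·16·46=49952 → min 49952.
Optimal parenthesization: ((M₁·(M₂·M₃))·M₄) with cost 49952.

49952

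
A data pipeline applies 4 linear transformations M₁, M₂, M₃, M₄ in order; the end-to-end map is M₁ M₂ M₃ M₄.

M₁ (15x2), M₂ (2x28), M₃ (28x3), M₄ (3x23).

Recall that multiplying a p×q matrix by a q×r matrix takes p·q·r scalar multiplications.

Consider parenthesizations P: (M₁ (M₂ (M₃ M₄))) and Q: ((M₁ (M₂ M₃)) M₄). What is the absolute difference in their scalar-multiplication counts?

2617

Order P = (M₁ (M₂ (M₃ M₄))): (M₃ M₄): 28×3 by 3×23 → 28×23, cost 28·3·23 = 1932; (M₂ (M₃ M₄)): 2×28 by 28×23 → 2×23, cost 2·28·23 = 1288; cumulative 3220; (M₁ (M₂ (M₃ M₄))): 15×2 by 2×23 → 15×23, cost 15·2·23 = 690; cumulative 3910. Total 3910.
Order Q = ((M₁ (M₂ M₃)) M₄): (M₂ M₃): 2×28 by 28×3 → 2×3, cost 2·28·3 = 168; (M₁ (M₂ M₃)): 15×2 by 2×3 → 15×3, cost 15·2·3 = 90; cumulative 258; ((M₁ (M₂ M₃)) M₄): 15×3 by 3×23 → 15×23, cost 15·3·23 = 1035; cumulative 1293. Total 1293.
Difference: |3910 − 1293| = 2617.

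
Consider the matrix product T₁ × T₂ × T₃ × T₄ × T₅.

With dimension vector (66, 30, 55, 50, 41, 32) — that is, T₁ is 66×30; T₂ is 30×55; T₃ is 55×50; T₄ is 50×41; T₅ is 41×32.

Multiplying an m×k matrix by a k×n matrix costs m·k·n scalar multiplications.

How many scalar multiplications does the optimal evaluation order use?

Adjacent pairs: T₁T₂ = 66·30·55 = 108900; T₂T₃ = 30·55·50 = 82500; T₃T₄ = 55·50·41 = 112750; T₄T₅ = 50·41·32 = 65600.
Length 3: T₁..T₃: k=1: 0+82500+66·30·50=181500; k=2: 108900+0+66·55·50=290400 → min 181500 | T₂..T₄: k=2: 0+112750+30·55·41=180400; k=3: 82500+0+30·50·41=144000 → min 144000 | T₃..T₅: k=3: 0+65600+55·50·32=153600; k=4: 112750+0+55·41·32=184910 → min 153600.
Length 4: T₁..T₄: k=1: 0+144000+66·30·41=225180; k=2: 108900+112750+66·55·41=370480; k=3: 181500+0+66·50·41=316800 → min 225180 | T₂..T₅: k=2: 0+153600+30·55·32=206400; k=3: 82500+65600+30·50·32=196100; k=4: 144000+0+30·41·32=183360 → min 183360.
Length 5: T₁..T₅: k=1: 0+183360+66·30·32=246720; k=2: 108900+153600+66·55·32=378660; k=3: 181500+65600+66·50·32=352700; k=4: 225180+0+66·41·32=311772 → min 246720.
Optimal order: (T₁ × (((T₂ × T₃) × T₄) × T₅)) with cost 246720.

246720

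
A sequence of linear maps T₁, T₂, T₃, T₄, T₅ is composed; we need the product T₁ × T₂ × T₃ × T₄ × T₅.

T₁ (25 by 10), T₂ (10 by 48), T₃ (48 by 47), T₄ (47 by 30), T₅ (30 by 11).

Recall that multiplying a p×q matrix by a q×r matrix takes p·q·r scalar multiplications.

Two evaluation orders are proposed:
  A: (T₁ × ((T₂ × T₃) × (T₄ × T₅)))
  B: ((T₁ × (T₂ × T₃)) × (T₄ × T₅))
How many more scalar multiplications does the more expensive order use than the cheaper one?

16755

Order A = (T₁ × ((T₂ × T₃) × (T₄ × T₅))): (T₂ × T₃): 10×48 by 48×47 → 10×47, cost 10·48·47 = 22560; (T₄ × T₅): 47×30 by 30×11 → 47×11, cost 47·30·11 = 15510; ((T₂ × T₃) × (T₄ × T₅)): 10×47 by 47×11 → 10×11, cost 10·47·11 = 5170; cumulative 43240; (T₁ × ((T₂ × T₃) × (T₄ × T₅))): 25×10 by 10×11 → 25×11, cost 25·10·11 = 2750; cumulative 45990. Total 45990.
Order B = ((T₁ × (T₂ × T₃)) × (T₄ × T₅)): (T₂ × T₃): 10×48 by 48×47 → 10×47, cost 10·48·47 = 22560; (T₁ × (T₂ × T₃)): 25×10 by 10×47 → 25×47, cost 25·10·47 = 11750; cumulative 34310; (T₄ × T₅): 47×30 by 30×11 → 47×11, cost 47·30·11 = 15510; ((T₁ × (T₂ × T₃)) × (T₄ × T₅)): 25×47 by 47×11 → 25×11, cost 25·47·11 = 12925; cumulative 62745. Total 62745.
Difference: |45990 − 62745| = 16755.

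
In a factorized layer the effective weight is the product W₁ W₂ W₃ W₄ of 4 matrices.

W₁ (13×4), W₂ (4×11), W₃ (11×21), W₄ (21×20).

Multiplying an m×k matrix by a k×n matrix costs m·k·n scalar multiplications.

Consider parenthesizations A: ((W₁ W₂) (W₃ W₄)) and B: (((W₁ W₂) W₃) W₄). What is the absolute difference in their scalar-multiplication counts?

983

Order A = ((W₁ W₂) (W₃ W₄)): (W₁ W₂): 13×4 by 4×11 → 13×11, cost 13·4·11 = 572; (W₃ W₄): 11×21 by 21×20 → 11×20, cost 11·21·20 = 4620; ((W₁ W₂) (W₃ W₄)): 13×11 by 11×20 → 13×20, cost 13·11·20 = 2860; cumulative 8052. Total 8052.
Order B = (((W₁ W₂) W₃) W₄): (W₁ W₂): 13×4 by 4×11 → 13×11, cost 13·4·11 = 572; ((W₁ W₂) W₃): 13×11 by 11×21 → 13×21, cost 13·11·21 = 3003; cumulative 3575; (((W₁ W₂) W₃) W₄): 13×21 by 21×20 → 13×20, cost 13·21·20 = 5460; cumulative 9035. Total 9035.
Difference: |8052 − 9035| = 983.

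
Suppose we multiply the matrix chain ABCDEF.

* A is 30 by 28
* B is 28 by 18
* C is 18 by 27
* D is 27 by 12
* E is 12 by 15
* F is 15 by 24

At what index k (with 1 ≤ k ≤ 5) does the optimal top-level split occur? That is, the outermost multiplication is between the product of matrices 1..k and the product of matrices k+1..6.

4

Adjacent pairs: AB = 30·28·18 = 15120; BC = 28·18·27 = 13608; CD = 18·27·12 = 5832; DE = 27·12·15 = 4860; EF = 12·15·24 = 4320.
Length 3: A..C: k=1: 0+13608+30·28·27=36288; k=2: 15120+0+30·18·27=29700 → min 29700 | B..D: k=2: 0+5832+28·18·12=11880; k=3: 13608+0+28·27·12=22680 → min 11880 | C..E: k=3: 0+4860+18·27·15=12150; k=4: 5832+0+18·12·15=9072 → min 9072 | D..F: k=4: 0+4320+27·12·24=12096; k=5: 4860+0+27·15·24=14580 → min 12096.
Length 4: A..D: k=1: 0+11880+30·28·12=21960; k=2: 15120+5832+30·18·12=27432; k=3: 29700+0+30·27·12=39420 → min 21960 | B..E: k=2: 0+9072+28·18·15=16632; k=3: 13608+4860+28·27·15=29808; k=4: 11880+0+28·12·15=16920 → min 16632 | C..F: k=3: 0+12096+18·27·24=23760; k=4: 5832+4320+18·12·24=15336; k=5: 9072+0+18·15·24=15552 → min 15336.
Length 5: A..E: k=1: 0+16632+30·28·15=29232; k=2: 15120+9072+30·18·15=32292; k=3: 29700+4860+30·27·15=46710; k=4: 21960+0+30·12·15=27360 → min 27360 | B..F: k=2: 0+15336+28·18·24=27432; k=3: 13608+12096+28·27·24=43848; k=4: 11880+4320+28·12·24=24264; k=5: 16632+0+28·15·24=26712 → min 24264.
Top-level splits: k=1: (A..A)·(B..F) → 0+24264+30·28·24 = 44424; k=2: (A..B)·(C..F) → 15120+15336+30·18·24 = 43416; k=3: (A..C)·(D..F) → 29700+12096+30·27·24 = 61236; k=4: (A..D)·(E..F) → 21960+4320+30·12·24 = 34920; k=5: (A..E)·(F..F) → 27360+0+30·15·24 = 38160.
Best split is after D, i.e. k = 4.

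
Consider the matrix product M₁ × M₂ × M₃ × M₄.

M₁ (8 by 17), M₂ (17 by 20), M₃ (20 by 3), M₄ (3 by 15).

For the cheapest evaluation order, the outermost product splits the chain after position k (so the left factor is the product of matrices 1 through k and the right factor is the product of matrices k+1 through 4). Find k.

3

Adjacent pairs: M₁M₂ = 8·17·20 = 2720; M₂M₃ = 17·20·3 = 1020; M₃M₄ = 20·3·15 = 900.
Length 3: M₁..M₃: k=1: 0+1020+8·17·3=1428; k=2: 2720+0+8·20·3=3200 → min 1428 | M₂..M₄: k=2: 0+900+17·20·15=6000; k=3: 1020+0+17·3·15=1785 → min 1785.
Top-level splits: k=1: (M₁..M₁)·(M₂..M₄) → 0+1785+8·17·15 = 3825; k=2: (M₁..M₂)·(M₃..M₄) → 2720+900+8·20·15 = 6020; k=3: (M₁..M₃)·(M₄..M₄) → 1428+0+8·3·15 = 1788.
Best split is after M₃, i.e. k = 3.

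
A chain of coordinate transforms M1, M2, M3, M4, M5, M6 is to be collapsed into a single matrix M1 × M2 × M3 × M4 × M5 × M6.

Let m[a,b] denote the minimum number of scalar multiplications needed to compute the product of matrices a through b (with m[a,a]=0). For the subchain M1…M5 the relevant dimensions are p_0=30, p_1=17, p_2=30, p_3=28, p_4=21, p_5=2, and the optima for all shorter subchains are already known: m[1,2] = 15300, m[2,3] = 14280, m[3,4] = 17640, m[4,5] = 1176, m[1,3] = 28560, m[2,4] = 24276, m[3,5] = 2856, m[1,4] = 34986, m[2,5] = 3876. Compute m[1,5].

4896

m[1,5] = min over k∈[1,4] of m[1,k]+m[k+1,5]+p_{0}·p_k·p_{5}.
k=1: 0 + 3876 + 30·17·2 = 4896; k=2: 15300 + 2856 + 30·30·2 = 19956; k=3: 28560 + 1176 + 30·28·2 = 31416; k=4: 34986 + 0 + 30·21·2 = 36246.
Minimum: 4896 at k=1.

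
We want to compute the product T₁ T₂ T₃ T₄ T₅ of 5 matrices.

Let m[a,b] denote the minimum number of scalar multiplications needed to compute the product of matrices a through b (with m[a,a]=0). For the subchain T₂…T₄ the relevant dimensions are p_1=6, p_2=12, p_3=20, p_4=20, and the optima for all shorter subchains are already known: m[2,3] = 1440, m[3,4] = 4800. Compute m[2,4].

3840

m[2,4] = min over k∈[2,3] of m[2,k]+m[k+1,4]+p_{1}·p_k·p_{4}.
k=2: 0 + 4800 + 6·12·20 = 6240; k=3: 1440 + 0 + 6·20·20 = 3840.
Minimum: 3840 at k=3.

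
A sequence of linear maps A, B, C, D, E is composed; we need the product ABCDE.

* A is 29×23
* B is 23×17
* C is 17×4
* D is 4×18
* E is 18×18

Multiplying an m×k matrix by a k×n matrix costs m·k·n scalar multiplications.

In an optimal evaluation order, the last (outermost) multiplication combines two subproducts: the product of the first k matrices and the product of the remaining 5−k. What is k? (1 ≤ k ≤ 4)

3

Adjacent pairs: AB = 29·23·17 = 11339; BC = 23·17·4 = 1564; CD = 17·4·18 = 1224; DE = 4·18·18 = 1296.
Length 3: A..C: k=1: 0+1564+29·23·4=4232; k=2: 11339+0+29·17·4=13311 → min 4232 | B..D: k=2: 0+1224+23·17·18=8262; k=3: 1564+0+23·4·18=3220 → min 3220 | C..E: k=3: 0+1296+17·4·18=2520; k=4: 1224+0+17·18·18=6732 → min 2520.
Length 4: A..D: k=1: 0+3220+29·23·18=15226; k=2: 11339+1224+29·17·18=21437; k=3: 4232+0+29·4·18=6320 → min 6320 | B..E: k=2: 0+2520+23·17·18=9558; k=3: 1564+1296+23·4·18=4516; k=4: 3220+0+23·18·18=10672 → min 4516.
Top-level splits: k=1: (A..A)·(B..E) → 0+4516+29·23·18 = 16522; k=2: (A..B)·(C..E) → 11339+2520+29·17·18 = 22733; k=3: (A..C)·(D..E) → 4232+1296+29·4·18 = 7616; k=4: (A..D)·(E..E) → 6320+0+29·18·18 = 15716.
Best split is after C, i.e. k = 3.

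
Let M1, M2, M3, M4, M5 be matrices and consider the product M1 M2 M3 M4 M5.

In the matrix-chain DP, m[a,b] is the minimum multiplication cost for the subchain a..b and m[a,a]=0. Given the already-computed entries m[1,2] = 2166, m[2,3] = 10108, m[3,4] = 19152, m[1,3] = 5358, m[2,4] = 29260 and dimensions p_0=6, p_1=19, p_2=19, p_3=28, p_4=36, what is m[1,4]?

m[1,4] = min over k∈[1,3] of m[1,k]+m[k+1,4]+p_{0}·p_k·p_{4}.
k=1: 0 + 29260 + 6·19·36 = 33364; k=2: 2166 + 19152 + 6·19·36 = 25422; k=3: 5358 + 0 + 6·28·36 = 11406.
Minimum: 11406 at k=3.

11406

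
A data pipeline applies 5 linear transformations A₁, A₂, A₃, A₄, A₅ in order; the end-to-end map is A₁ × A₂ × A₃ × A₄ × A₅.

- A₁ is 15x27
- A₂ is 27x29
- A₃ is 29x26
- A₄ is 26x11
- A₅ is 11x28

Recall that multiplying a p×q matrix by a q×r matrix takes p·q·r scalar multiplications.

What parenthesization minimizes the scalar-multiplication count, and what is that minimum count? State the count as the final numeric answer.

Adjacent pairs: A₁A₂ = 15·27·29 = 11745; A₂A₃ = 27·29·26 = 20358; A₃A₄ = 29·26·11 = 8294; A₄A₅ = 26·11·28 = 8008.
Length 3: A₁..A₃: k=1: 0+20358+15·27·26=30888; k=2: 11745+0+15·29·26=23055 → min 23055 | A₂..A₄: k=2: 0+8294+27·29·11=16907; k=3: 20358+0+27·26·11=28080 → min 16907 | A₃..A₅: k=3: 0+8008+29·26·28=29120; k=4: 8294+0+29·11·28=17226 → min 17226.
Length 4: A₁..A₄: k=1: 0+16907+15·27·11=21362; k=2: 11745+8294+15·29·11=24824; k=3: 23055+0+15·26·11=27345 → min 21362 | A₂..A₅: k=2: 0+17226+27·29·28=39150; k=3: 20358+8008+27·26·28=48022; k=4: 16907+0+27·11·28=25223 → min 25223.
Length 5: A₁..A₅: k=1: 0+25223+15·27·28=36563; k=2: 11745+17226+15·29·28=41151; k=3: 23055+8008+15·26·28=41983; k=4: 21362+0+15·11·28=25982 → min 25982.
Optimal parenthesization: ((A₁ × (A₂ × (A₃ × A₄))) × A₅) with cost 25982.

25982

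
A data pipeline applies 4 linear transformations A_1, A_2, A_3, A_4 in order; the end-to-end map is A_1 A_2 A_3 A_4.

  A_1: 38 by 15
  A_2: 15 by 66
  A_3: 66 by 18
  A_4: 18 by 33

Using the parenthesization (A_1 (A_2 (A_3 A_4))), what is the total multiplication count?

(A_3 A_4): 66×18 by 18×33 → 66×33, cost 66·18·33 = 39204
(A_2 (A_3 A_4)): 15×66 by 66×33 → 15×33, cost 15·66·33 = 32670; cumulative 71874
(A_1 (A_2 (A_3 A_4))): 38×15 by 15×33 → 38×33, cost 38·15·33 = 18810; cumulative 90684
Total: 90684 scalar multiplications.

90684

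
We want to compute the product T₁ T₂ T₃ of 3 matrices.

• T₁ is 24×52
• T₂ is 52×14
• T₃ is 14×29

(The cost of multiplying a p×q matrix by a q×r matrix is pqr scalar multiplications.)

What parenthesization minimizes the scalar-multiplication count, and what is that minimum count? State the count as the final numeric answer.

27216

(T₁ (T₂ T₃)): cost 57304.
((T₁ T₂) T₃): cost 27216.
Optimal: ((T₁ T₂) T₃) with cost 27216.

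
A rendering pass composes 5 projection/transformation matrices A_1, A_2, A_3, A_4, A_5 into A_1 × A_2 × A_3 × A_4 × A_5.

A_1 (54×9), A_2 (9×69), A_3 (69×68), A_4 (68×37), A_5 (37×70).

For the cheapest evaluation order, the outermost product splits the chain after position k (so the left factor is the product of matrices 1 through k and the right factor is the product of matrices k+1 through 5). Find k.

1

Adjacent pairs: A_1A_2 = 54·9·69 = 33534; A_2A_3 = 9·69·68 = 42228; A_3A_4 = 69·68·37 = 173604; A_4A_5 = 68·37·70 = 176120.
Length 3: A_1..A_3: k=1: 0+42228+54·9·68=75276; k=2: 33534+0+54·69·68=286902 → min 75276 | A_2..A_4: k=2: 0+173604+9·69·37=196581; k=3: 42228+0+9·68·37=64872 → min 64872 | A_3..A_5: k=3: 0+176120+69·68·70=504560; k=4: 173604+0+69·37·70=352314 → min 352314.
Length 4: A_1..A_4: k=1: 0+64872+54·9·37=82854; k=2: 33534+173604+54·69·37=345000; k=3: 75276+0+54·68·37=211140 → min 82854 | A_2..A_5: k=2: 0+352314+9·69·70=395784; k=3: 42228+176120+9·68·70=261188; k=4: 64872+0+9·37·70=88182 → min 88182.
Top-level splits: k=1: (A_1..A_1)·(A_2..A_5) → 0+88182+54·9·70 = 122202; k=2: (A_1..A_2)·(A_3..A_5) → 33534+352314+54·69·70 = 646668; k=3: (A_1..A_3)·(A_4..A_5) → 75276+176120+54·68·70 = 508436; k=4: (A_1..A_4)·(A_5..A_5) → 82854+0+54·37·70 = 222714.
Best split is after A_1, i.e. k = 1.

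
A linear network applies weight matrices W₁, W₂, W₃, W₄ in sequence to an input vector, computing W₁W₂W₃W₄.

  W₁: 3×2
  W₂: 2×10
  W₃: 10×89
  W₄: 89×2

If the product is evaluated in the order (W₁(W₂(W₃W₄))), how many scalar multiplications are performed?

(W₃W₄): 10×89 by 89×2 → 10×2, cost 10·89·2 = 1780
(W₂(W₃W₄)): 2×10 by 10×2 → 2×2, cost 2·10·2 = 40; cumulative 1820
(W₁(W₂(W₃W₄))): 3×2 by 2×2 → 3×2, cost 3·2·2 = 12; cumulative 1832
Total: 1832 scalar multiplications.

1832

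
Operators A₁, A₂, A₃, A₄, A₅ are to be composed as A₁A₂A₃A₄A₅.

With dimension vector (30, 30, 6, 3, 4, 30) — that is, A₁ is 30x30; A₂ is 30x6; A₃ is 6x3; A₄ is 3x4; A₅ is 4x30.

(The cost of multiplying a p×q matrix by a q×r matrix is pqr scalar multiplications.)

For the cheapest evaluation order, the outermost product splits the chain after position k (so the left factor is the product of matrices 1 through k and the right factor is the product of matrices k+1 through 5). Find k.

3

Adjacent pairs: A₁A₂ = 30·30·6 = 5400; A₂A₃ = 30·6·3 = 540; A₃A₄ = 6·3·4 = 72; A₄A₅ = 3·4·30 = 360.
Length 3: A₁..A₃: k=1: 0+540+30·30·3=3240; k=2: 5400+0+30·6·3=5940 → min 3240 | A₂..A₄: k=2: 0+72+30·6·4=792; k=3: 540+0+30·3·4=900 → min 792 | A₃..A₅: k=3: 0+360+6·3·30=900; k=4: 72+0+6·4·30=792 → min 792.
Length 4: A₁..A₄: k=1: 0+792+30·30·4=4392; k=2: 5400+72+30·6·4=6192; k=3: 3240+0+30·3·4=3600 → min 3600 | A₂..A₅: k=2: 0+792+30·6·30=6192; k=3: 540+360+30·3·30=3600; k=4: 792+0+30·4·30=4392 → min 3600.
Top-level splits: k=1: (A₁..A₁)·(A₂..A₅) → 0+3600+30·30·30 = 30600; k=2: (A₁..A₂)·(A₃..A₅) → 5400+792+30·6·30 = 11592; k=3: (A₁..A₃)·(A₄..A₅) → 3240+360+30·3·30 = 6300; k=4: (A₁..A₄)·(A₅..A₅) → 3600+0+30·4·30 = 7200.
Best split is after A₃, i.e. k = 3.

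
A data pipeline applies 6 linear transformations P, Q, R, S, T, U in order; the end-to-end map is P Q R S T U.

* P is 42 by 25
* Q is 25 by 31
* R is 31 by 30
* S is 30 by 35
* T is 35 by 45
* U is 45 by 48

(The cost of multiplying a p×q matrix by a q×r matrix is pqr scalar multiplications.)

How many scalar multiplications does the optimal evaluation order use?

Adjacent pairs: PQ = 42·25·31 = 32550; QR = 25·31·30 = 23250; RS = 31·30·35 = 32550; ST = 30·35·45 = 47250; TU = 35·45·48 = 75600.
Length 3: P..R: k=1: 0+23250+42·25·30=54750; k=2: 32550+0+42·31·30=71610 → min 54750 | Q..S: k=2: 0+32550+25·31·35=59675; k=3: 23250+0+25·30·35=49500 → min 49500 | R..T: k=3: 0+47250+31·30·45=89100; k=4: 32550+0+31·35·45=81375 → min 81375 | S..U: k=4: 0+75600+30·35·48=126000; k=5: 47250+0+30·45·48=112050 → min 112050.
Length 4: P..S: k=1: 0+49500+42·25·35=86250; k=2: 32550+32550+42·31·35=110670; k=3: 54750+0+42·30·35=98850 → min 86250 | Q..T: k=2: 0+81375+25·31·45=116250; k=3: 23250+47250+25·30·45=104250; k=4: 49500+0+25·35·45=88875 → min 88875 | R..U: k=3: 0+112050+31·30·48=156690; k=4: 32550+75600+31·35·48=160230; k=5: 81375+0+31·45·48=148335 → min 148335.
Length 5: P..T: k=1: 0+88875+42·25·45=136125; k=2: 32550+81375+42·31·45=172515; k=3: 54750+47250+42·30·45=158700; k=4: 86250+0+42·35·45=152400 → min 136125 | Q..U: k=2: 0+148335+25·31·48=185535; k=3: 23250+112050+25·30·48=171300; k=4: 49500+75600+25·35·48=167100; k=5: 88875+0+25·45·48=142875 → min 142875.
Length 6: P..U: k=1: 0+142875+42·25·48=193275; k=2: 32550+148335+42·31·48=243381; k=3: 54750+112050+42·30·48=227280; k=4: 86250+75600+42·35·48=232410; k=5: 136125+0+42·45·48=226845 → min 193275.
Optimal order: (P ((((Q R) S) T) U)) with cost 193275.

193275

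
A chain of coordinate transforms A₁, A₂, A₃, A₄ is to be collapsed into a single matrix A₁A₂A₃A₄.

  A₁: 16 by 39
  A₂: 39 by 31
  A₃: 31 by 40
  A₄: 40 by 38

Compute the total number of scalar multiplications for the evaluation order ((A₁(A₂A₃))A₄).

97640

(A₂A₃): 39×31 by 31×40 → 39×40, cost 39·31·40 = 48360
(A₁(A₂A₃)): 16×39 by 39×40 → 16×40, cost 16·39·40 = 24960; cumulative 73320
((A₁(A₂A₃))A₄): 16×40 by 40×38 → 16×38, cost 16·40·38 = 24320; cumulative 97640
Total: 97640 scalar multiplications.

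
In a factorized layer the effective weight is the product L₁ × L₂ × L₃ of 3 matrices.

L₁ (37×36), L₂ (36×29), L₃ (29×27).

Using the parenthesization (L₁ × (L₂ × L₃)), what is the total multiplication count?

(L₂ × L₃): 36×29 by 29×27 → 36×27, cost 36·29·27 = 28188
(L₁ × (L₂ × L₃)): 37×36 by 36×27 → 37×27, cost 37·36·27 = 35964; cumulative 64152
Total: 64152 scalar multiplications.

64152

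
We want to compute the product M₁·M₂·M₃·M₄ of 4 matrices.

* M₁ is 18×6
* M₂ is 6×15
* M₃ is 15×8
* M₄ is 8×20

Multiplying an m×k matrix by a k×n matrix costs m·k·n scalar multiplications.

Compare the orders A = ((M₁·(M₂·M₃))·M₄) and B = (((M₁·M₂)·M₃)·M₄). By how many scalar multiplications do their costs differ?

Order A = ((M₁·(M₂·M₃))·M₄): (M₂·M₃): 6×15 by 15×8 → 6×8, cost 6·15·8 = 720; (M₁·(M₂·M₃)): 18×6 by 6×8 → 18×8, cost 18·6·8 = 864; cumulative 1584; ((M₁·(M₂·M₃))·M₄): 18×8 by 8×20 → 18×20, cost 18·8·20 = 2880; cumulative 4464. Total 4464.
Order B = (((M₁·M₂)·M₃)·M₄): (M₁·M₂): 18×6 by 6×15 → 18×15, cost 18·6·15 = 1620; ((M₁·M₂)·M₃): 18×15 by 15×8 → 18×8, cost 18·15·8 = 2160; cumulative 3780; (((M₁·M₂)·M₃)·M₄): 18×8 by 8×20 → 18×20, cost 18·8·20 = 2880; cumulative 6660. Total 6660.
Difference: |4464 − 6660| = 2196.

2196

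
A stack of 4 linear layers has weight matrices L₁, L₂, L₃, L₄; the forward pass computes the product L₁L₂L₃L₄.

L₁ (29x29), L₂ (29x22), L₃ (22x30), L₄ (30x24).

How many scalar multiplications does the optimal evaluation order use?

Adjacent pairs: L₁L₂ = 29·29·22 = 18502; L₂L₃ = 29·22·30 = 19140; L₃L₄ = 22·30·24 = 15840.
Length 3: L₁..L₃: k=1: 0+19140+29·29·30=44370; k=2: 18502+0+29·22·30=37642 → min 37642 | L₂..L₄: k=2: 0+15840+29·22·24=31152; k=3: 19140+0+29·30·24=40020 → min 31152.
Length 4: L₁..L₄: k=1: 0+31152+29·29·24=51336; k=2: 18502+15840+29·22·24=49654; k=3: 37642+0+29·30·24=58522 → min 49654.
Optimal order: ((L₁L₂)(L₃L₄)) with cost 49654.

49654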